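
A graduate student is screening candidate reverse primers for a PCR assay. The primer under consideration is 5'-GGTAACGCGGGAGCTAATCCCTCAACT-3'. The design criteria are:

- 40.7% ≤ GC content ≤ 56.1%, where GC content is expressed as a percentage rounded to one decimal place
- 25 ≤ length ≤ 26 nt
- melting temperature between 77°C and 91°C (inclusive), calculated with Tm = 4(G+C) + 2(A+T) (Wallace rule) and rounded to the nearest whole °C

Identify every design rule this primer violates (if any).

Fails: length.

Base counts: A=7, T=5, G=7, C=8 (length 27).
GC content: GC 15/27 = 55.6% ✓
length: length 27, outside 25–26 ✗
Tm: Tm = 2·12 + 4·15 = 84°C ✓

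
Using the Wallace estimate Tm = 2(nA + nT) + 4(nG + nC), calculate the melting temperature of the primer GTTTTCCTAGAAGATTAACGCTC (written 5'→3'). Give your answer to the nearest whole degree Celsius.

Base counts: A=6, T=8, G=4, C=5 (length 23).
Tm = 2·(6+8) + 4·(4+5) = 2·14 + 4·9 = 28 + 36 = 64°C.

64°C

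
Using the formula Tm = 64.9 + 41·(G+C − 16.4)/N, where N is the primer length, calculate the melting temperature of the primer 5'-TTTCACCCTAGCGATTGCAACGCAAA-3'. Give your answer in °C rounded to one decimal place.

Base counts: A=8, T=6, G=4, C=8; G+C = 12, N = 26.
Tm = 64.9 + 41·(12 − 16.4)/26 = 64.9 + -180.40/26 = 58.0°C.

58.0°C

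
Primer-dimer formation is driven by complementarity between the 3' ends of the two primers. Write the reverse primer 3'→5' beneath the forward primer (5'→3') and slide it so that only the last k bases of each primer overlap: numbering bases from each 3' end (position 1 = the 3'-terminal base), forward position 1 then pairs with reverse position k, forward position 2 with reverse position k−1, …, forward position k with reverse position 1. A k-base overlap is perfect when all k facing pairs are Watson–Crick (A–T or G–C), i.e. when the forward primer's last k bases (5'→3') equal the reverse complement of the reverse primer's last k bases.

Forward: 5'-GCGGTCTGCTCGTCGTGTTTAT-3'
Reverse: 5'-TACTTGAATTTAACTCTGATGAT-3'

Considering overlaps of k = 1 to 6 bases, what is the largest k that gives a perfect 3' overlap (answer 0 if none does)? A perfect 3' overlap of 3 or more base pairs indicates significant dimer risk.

Last 6 bases (5'→3') — forward …GTTTAT, reverse …GATGAT.
Reverse complement of the reverse primer's last 6 bases: ATCATC; its first k bases are the reverse complement of the reverse primer's last k bases, so a perfect k-base overlap needs the forward primer's last k bases to equal them.
Comparing (forward last k vs required): k=1: T vs A ✗; k=2: AT vs AT ✓; k=3: TAT vs ATC ✗; k=4: TTAT vs ATCA ✗; k=5: TTTAT vs ATCAT ✗; k=6: GTTTAT vs ATCATC ✗.
Only k = 2 is perfect, so the longest perfect 3' overlap is 2.

Longest perfect overlap: 2 complementary base pairs; below the dimer-risk threshold (threshold 3).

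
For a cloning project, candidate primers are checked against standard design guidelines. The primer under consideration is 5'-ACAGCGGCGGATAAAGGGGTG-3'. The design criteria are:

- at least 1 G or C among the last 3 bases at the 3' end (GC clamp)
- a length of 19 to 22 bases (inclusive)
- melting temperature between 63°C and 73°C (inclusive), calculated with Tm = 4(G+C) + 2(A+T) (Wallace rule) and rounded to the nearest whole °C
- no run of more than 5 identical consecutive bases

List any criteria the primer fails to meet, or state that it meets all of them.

Meets all criteria.

Base counts: A=6, T=2, G=10, C=3 (length 21).
GC clamp: 3' end GTG has 2 G/C ✓
length: length 21 ✓
Tm: Tm = 2·8 + 4·13 = 68°C ✓
homopolymer run: longest run = 4 ✓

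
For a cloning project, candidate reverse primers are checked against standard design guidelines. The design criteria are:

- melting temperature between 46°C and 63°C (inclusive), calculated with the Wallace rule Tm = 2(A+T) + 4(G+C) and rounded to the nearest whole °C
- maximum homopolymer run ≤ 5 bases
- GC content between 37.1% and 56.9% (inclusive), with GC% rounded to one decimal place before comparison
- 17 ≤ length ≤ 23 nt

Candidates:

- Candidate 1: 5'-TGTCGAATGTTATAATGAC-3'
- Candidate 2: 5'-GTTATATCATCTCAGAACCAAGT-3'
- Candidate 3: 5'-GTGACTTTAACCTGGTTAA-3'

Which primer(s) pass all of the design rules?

None of the candidates satisfy all criteria.

Candidate 1 (19 nt, A=6 T=7 G=4 C=2): Tm = 2·13 + 4·6 = 50°C ✓; longest run = 2 ✓; GC 6/19 = 31.6%, outside 37.1–56.9% ✗; length 19 ✓ — fails.
Candidate 2 (23 nt, A=8 T=7 G=3 C=5): Tm = 2·15 + 4·8 = 62°C ✓; longest run = 2 ✓; GC 8/23 = 34.8%, outside 37.1–56.9% ✗; length 23 ✓ — fails.
Candidate 3 (19 nt, A=5 T=7 G=4 C=3): Tm = 2·12 + 4·7 = 52°C ✓; longest run = 3 ✓; GC 7/19 = 36.8%, outside 37.1–56.9% ✗; length 19 ✓ — fails.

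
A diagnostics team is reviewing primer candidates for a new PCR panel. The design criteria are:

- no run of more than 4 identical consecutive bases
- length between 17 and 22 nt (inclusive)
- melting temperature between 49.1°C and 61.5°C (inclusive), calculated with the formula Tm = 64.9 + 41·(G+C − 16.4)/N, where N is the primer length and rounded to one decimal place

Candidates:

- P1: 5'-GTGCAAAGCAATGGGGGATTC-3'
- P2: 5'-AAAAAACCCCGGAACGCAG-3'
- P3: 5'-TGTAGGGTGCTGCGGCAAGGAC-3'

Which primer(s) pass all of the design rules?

P1 (21 nt, A=6 T=4 G=8 C=3): longest run = 5, exceeds 4 ✗; length 21 ✓; Tm = 64.9 + 41·(11 − 16.4)/21 = 54.4°C ✓ — fails.
P2 (19 nt, A=9 T=0 G=4 C=6): longest run = 6, exceeds 4 ✗; length 19 ✓; Tm = 64.9 + 41·(10 − 16.4)/19 = 51.1°C ✓ — fails.
P3 (22 nt, A=4 T=4 G=10 C=4): longest run = 3 ✓; length 22 ✓; Tm = 64.9 + 41·(14 − 16.4)/22 = 60.4°C ✓ — passes.

P3 only.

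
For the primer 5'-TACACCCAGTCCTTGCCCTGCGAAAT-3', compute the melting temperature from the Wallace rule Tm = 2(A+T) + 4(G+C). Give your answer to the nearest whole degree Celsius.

Base counts: A=6, T=6, G=4, C=10 (length 26).
Tm = 2·(6+6) + 4·(4+10) = 2·12 + 4·14 = 24 + 56 = 80°C.

80°C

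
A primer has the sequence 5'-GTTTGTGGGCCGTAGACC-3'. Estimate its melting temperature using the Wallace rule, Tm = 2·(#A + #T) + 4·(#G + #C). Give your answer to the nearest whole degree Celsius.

58°C

Base counts: A=2, T=5, G=7, C=4 (length 18).
Tm = 2·(2+5) + 4·(7+4) = 2·7 + 4·11 = 14 + 44 = 58°C.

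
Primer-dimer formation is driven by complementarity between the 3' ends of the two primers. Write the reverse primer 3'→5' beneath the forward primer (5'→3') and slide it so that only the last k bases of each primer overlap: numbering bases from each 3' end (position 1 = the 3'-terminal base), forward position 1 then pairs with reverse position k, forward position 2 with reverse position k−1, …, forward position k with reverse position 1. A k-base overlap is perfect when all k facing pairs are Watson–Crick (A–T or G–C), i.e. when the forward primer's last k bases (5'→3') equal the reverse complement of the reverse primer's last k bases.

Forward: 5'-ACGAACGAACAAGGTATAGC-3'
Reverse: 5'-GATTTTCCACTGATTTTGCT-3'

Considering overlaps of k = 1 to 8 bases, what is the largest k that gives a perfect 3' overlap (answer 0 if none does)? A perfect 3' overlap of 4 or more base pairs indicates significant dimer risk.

Last 8 bases (5'→3') — forward …GGTATAGC, reverse …ATTTTGCT.
Reverse complement of the reverse primer's last 8 bases: AGCAAAAT; its first k bases are the reverse complement of the reverse primer's last k bases, so a perfect k-base overlap needs the forward primer's last k bases to equal them.
Comparing (forward last k vs required): k=1: C vs A ✗; k=2: GC vs AG ✗; k=3: AGC vs AGC ✓; k=4: TAGC vs AGCA ✗; k=5: ATAGC vs AGCAA ✗; k=6: TATAGC vs AGCAAA ✗; k=7: GTATAGC vs AGCAAAA ✗; k=8: GGTATAGC vs AGCAAAAT ✗.
Only k = 3 is perfect, so the longest perfect 3' overlap is 3.

Longest perfect overlap: 3 complementary base pairs; below the dimer-risk threshold (threshold 4).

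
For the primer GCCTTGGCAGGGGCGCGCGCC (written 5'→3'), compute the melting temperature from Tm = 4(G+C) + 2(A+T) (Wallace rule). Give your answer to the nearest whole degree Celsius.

Base counts: A=1, T=2, G=10, C=8 (length 21).
Tm = 2·(1+2) + 4·(10+8) = 2·3 + 4·18 = 6 + 72 = 78°C.

78°C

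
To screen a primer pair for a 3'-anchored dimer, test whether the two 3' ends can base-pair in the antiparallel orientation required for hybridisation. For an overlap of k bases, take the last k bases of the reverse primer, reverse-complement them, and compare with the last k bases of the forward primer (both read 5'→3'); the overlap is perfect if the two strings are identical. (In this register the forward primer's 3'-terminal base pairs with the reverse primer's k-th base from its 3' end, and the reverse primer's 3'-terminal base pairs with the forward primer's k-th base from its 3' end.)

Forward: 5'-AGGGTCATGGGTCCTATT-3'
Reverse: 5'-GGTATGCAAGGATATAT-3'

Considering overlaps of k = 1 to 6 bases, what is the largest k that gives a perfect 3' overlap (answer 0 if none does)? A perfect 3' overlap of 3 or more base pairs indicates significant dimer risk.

Last 6 bases (5'→3') — forward …CCTATT, reverse …ATATAT.
Reverse complement of the reverse primer's last 6 bases: ATATAT; its first k bases are the reverse complement of the reverse primer's last k bases, so a perfect k-base overlap needs the forward primer's last k bases to equal them.
Comparing (forward last k vs required): k=1: T vs A ✗; k=2: TT vs AT ✗; k=3: ATT vs ATA ✗; k=4: TATT vs ATAT ✗; k=5: CTATT vs ATATA ✗; k=6: CCTATT vs ATATAT ✗.
No overlap length from 1 to 6 is perfect, so the longest perfect 3' overlap is 0.

Longest perfect overlap: 0 complementary base pairs; below the dimer-risk threshold (threshold 3).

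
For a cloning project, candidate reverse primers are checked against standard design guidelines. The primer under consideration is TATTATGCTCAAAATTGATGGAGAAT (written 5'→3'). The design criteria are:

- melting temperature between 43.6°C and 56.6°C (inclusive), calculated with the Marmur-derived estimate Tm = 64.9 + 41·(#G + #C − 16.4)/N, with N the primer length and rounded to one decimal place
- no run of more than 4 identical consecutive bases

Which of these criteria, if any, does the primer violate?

Meets all criteria.

Base counts: A=10, T=9, G=5, C=2 (length 26).
Tm: Tm = 64.9 + 41·(7 − 16.4)/26 = 50.1°C ✓
homopolymer run: longest run = 4 ✓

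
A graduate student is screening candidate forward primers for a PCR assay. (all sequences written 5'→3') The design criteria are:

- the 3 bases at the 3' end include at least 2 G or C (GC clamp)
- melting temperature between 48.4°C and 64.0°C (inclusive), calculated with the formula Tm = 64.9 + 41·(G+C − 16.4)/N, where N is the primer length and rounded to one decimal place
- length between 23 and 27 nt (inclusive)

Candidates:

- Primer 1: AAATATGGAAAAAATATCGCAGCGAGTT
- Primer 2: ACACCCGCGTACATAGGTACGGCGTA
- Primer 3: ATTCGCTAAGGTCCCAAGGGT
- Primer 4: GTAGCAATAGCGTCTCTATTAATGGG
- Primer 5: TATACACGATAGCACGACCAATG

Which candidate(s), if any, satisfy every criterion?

Primer 4 only.

Primer 1 (28 nt, A=13 T=6 G=6 C=3): 3' end GTT has 1 G/C, need ≥2 ✗; Tm = 64.9 + 41·(9 − 16.4)/28 = 54.1°C ✓; length 28, outside 23–27 ✗ — fails.
Primer 2 (26 nt, A=7 T=4 G=7 C=8): 3' end GTA has 1 G/C, need ≥2 ✗; Tm = 64.9 + 41·(15 − 16.4)/26 = 62.7°C ✓; length 26 ✓ — fails.
Primer 3 (21 nt, A=5 T=5 G=6 C=5): 3' end GGT has 2 G/C ✓; Tm = 64.9 + 41·(11 − 16.4)/21 = 54.4°C ✓; length 21, outside 23–27 ✗ — fails.
Primer 4 (26 nt, A=7 T=8 G=7 C=4): 3' end GGG has 3 G/C ✓; Tm = 64.9 + 41·(11 − 16.4)/26 = 56.4°C ✓; length 26 ✓ — passes.
Primer 5 (23 nt, A=9 T=4 G=4 C=6): 3' end ATG has 1 G/C, need ≥2 ✗; Tm = 64.9 + 41·(10 − 16.4)/23 = 53.5°C ✓; length 23 ✓ — fails.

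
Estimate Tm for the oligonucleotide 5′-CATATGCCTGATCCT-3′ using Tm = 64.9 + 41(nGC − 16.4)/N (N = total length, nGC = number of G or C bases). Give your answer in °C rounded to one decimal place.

Base counts: A=3, T=5, G=2, C=5; G+C = 7, N = 15.
Tm = 64.9 + 41·(7 − 16.4)/15 = 64.9 + -385.40/15 = 39.2°C.

39.2°C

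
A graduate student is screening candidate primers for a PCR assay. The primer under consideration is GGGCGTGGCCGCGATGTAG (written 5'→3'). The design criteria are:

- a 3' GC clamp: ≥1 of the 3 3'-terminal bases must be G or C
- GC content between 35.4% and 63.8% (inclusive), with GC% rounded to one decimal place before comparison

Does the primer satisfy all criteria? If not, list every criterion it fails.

Fails: GC content.

Base counts: A=2, T=3, G=10, C=4 (length 19).
GC clamp: 3' end TAG has 1 G/C ✓
GC content: GC 14/19 = 73.7%, outside 35.4–63.8% ✗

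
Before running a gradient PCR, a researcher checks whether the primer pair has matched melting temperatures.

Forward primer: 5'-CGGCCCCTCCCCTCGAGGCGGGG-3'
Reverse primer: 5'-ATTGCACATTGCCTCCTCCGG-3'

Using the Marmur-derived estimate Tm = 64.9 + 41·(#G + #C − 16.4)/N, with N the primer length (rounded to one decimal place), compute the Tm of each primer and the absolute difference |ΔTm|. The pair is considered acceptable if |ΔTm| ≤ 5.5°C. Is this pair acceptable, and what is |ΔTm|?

|ΔTm| = 15.0°C; the pair is not acceptable.

Forward: G+C = 20, N = 23 → Tm = 64.9 + 41·(20 − 16.4)/23 = 71.3°C.
Reverse: G+C = 12, N = 21 → Tm = 64.9 + 41·(12 − 16.4)/21 = 56.3°C.
|ΔTm| = |71.3 − 56.3| = 15.0°C, > 5.5°C.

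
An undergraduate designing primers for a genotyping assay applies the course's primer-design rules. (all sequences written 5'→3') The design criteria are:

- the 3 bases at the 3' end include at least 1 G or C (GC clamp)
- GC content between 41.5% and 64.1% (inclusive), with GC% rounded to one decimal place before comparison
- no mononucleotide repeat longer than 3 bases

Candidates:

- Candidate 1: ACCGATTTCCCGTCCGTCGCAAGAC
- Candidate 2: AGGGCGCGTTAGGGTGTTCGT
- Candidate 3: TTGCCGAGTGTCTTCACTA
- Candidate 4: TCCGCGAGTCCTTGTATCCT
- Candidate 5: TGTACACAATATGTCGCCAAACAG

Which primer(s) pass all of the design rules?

Candidate 1 (25 nt, A=5 T=5 G=5 C=10): 3' end GAC has 2 G/C ✓; GC 15/25 = 60.0% ✓; longest run = 3 ✓ — passes.
Candidate 2 (21 nt, A=2 T=6 G=10 C=3): 3' end CGT has 2 G/C ✓; GC 13/21 = 61.9% ✓; longest run = 3 ✓ — passes.
Candidate 3 (19 nt, A=3 T=7 G=4 C=5): 3' end CTA has 1 G/C ✓; GC 9/19 = 47.4% ✓; longest run = 2 ✓ — passes.
Candidate 4 (20 nt, A=2 T=7 G=4 C=7): 3' end CCT has 2 G/C ✓; GC 11/20 = 55.0% ✓; longest run = 2 ✓ — passes.
Candidate 5 (24 nt, A=9 T=5 G=4 C=6): 3' end CAG has 2 G/C ✓; GC 10/24 = 41.7% ✓; longest run = 3 ✓ — passes.

Candidate 1, Candidate 2, Candidate 3, Candidate 4 and Candidate 5.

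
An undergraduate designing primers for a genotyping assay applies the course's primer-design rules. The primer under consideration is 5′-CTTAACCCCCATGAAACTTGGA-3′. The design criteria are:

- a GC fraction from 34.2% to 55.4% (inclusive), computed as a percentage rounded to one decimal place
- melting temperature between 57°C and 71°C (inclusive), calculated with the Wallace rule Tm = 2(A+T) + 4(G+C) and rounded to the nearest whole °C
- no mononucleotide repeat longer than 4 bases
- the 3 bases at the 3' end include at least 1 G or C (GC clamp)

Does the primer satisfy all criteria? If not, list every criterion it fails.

Fails: homopolymer run.

Base counts: A=7, T=5, G=3, C=7 (length 22).
GC content: GC 10/22 = 45.5% ✓
Tm: Tm = 2·12 + 4·10 = 64°C ✓
homopolymer run: longest run = 5, exceeds 4 ✗
GC clamp: 3' end GGA has 2 G/C ✓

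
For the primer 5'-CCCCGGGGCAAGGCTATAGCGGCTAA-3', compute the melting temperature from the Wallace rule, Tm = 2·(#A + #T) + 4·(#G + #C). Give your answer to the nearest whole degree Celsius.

Base counts: A=6, T=3, G=9, C=8 (length 26).
Tm = 2·(6+3) + 4·(9+8) = 2·9 + 4·17 = 18 + 68 = 86°C.

86°C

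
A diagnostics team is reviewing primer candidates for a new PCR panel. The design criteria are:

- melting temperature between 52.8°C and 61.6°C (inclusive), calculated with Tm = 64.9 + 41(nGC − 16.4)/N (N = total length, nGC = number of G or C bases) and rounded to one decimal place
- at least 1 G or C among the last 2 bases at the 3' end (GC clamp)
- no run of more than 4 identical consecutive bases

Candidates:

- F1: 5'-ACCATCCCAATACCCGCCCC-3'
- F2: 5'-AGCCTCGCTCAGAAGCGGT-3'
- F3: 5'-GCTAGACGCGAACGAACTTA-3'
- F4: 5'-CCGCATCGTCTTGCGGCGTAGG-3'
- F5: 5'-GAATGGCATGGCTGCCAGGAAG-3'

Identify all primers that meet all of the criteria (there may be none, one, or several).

F1, F2 and F5.

F1 (20 nt, A=5 T=2 G=1 C=12): Tm = 64.9 + 41·(13 − 16.4)/20 = 57.9°C ✓; 3' end CC has 2 G/C ✓; longest run = 4 ✓ — passes.
F2 (19 nt, A=4 T=3 G=6 C=6): Tm = 64.9 + 41·(12 − 16.4)/19 = 55.4°C ✓; 3' end GT has 1 G/C ✓; longest run = 2 ✓ — passes.
F3 (20 nt, A=7 T=3 G=5 C=5): Tm = 64.9 + 41·(10 − 16.4)/20 = 51.8°C, outside 52.8–61.6°C ✗; 3' end TA has 0 G/C, need ≥1 ✗; longest run = 2 ✓ — fails.
F4 (22 nt, A=2 T=5 G=8 C=7): Tm = 64.9 + 41·(15 − 16.4)/22 = 62.3°C, outside 52.8–61.6°C ✗; 3' end GG has 2 G/C ✓; longest run = 2 ✓ — fails.
F5 (22 nt, A=6 T=3 G=9 C=4): Tm = 64.9 + 41·(13 − 16.4)/22 = 58.6°C ✓; 3' end AG has 1 G/C ✓; longest run = 2 ✓ — passes.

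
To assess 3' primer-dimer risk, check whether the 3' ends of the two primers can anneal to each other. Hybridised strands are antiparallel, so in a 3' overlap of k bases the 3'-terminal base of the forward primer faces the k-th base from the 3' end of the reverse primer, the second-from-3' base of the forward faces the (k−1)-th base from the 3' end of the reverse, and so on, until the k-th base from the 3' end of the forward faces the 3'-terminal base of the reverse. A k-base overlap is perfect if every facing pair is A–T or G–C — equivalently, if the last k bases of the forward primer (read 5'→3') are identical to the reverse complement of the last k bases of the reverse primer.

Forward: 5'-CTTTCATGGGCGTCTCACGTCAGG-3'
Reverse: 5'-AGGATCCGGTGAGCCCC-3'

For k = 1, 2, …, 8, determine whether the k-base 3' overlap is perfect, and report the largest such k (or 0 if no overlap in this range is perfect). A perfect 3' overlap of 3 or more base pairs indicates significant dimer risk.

Longest perfect overlap: 2 complementary base pairs; below the dimer-risk threshold (threshold 3).

Last 8 bases (5'→3') — forward …ACGTCAGG, reverse …TGAGCCCC.
Reverse complement of the reverse primer's last 8 bases: GGGGCTCA; its first k bases are the reverse complement of the reverse primer's last k bases, so a perfect k-base overlap needs the forward primer's last k bases to equal them.
Comparing (forward last k vs required): k=1: G vs G ✓; k=2: GG vs GG ✓; k=3: AGG vs GGG ✗; k=4: CAGG vs GGGG ✗; k=5: TCAGG vs GGGGC ✗; k=6: GTCAGG vs GGGGCT ✗; k=7: CGTCAGG vs GGGGCTC ✗; k=8: ACGTCAGG vs GGGGCTCA ✗.
Perfect overlaps at k = 1, 2; the largest is 2.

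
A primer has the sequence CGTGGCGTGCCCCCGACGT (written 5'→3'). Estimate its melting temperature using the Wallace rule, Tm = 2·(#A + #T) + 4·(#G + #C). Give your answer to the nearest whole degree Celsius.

Base counts: A=1, T=3, G=7, C=8 (length 19).
Tm = 2·(1+3) + 4·(7+8) = 2·4 + 4·15 = 8 + 60 = 68°C.

68°C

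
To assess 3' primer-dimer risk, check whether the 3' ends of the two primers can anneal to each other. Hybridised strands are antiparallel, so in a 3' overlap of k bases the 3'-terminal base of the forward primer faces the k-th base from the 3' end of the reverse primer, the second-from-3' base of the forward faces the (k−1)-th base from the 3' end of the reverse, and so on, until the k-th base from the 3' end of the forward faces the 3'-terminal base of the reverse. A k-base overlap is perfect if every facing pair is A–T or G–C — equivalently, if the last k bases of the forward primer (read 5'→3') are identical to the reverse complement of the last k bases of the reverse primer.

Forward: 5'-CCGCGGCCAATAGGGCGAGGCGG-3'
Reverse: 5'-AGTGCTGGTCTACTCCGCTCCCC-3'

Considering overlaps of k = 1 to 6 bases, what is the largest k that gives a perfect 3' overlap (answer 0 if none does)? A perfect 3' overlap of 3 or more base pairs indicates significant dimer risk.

Longest perfect overlap: 2 complementary base pairs; below the dimer-risk threshold (threshold 3).

Last 6 bases (5'→3') — forward …AGGCGG, reverse …CTCCCC.
Reverse complement of the reverse primer's last 6 bases: GGGGAG; its first k bases are the reverse complement of the reverse primer's last k bases, so a perfect k-base overlap needs the forward primer's last k bases to equal them.
Comparing (forward last k vs required): k=1: G vs G ✓; k=2: GG vs GG ✓; k=3: CGG vs GGG ✗; k=4: GCGG vs GGGG ✗; k=5: GGCGG vs GGGGA ✗; k=6: AGGCGG vs GGGGAG ✗.
Perfect overlaps at k = 1, 2; the largest is 2.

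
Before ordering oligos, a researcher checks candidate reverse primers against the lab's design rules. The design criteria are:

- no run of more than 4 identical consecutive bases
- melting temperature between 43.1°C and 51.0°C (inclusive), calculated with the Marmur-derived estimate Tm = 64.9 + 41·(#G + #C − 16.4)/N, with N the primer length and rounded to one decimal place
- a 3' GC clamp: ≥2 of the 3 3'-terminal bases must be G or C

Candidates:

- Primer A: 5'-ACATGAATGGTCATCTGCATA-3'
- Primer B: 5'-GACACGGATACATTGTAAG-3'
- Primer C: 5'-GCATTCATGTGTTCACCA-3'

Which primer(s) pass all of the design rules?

Primer C only.

Primer A (21 nt, A=7 T=6 G=4 C=4): longest run = 2 ✓; Tm = 64.9 + 41·(8 − 16.4)/21 = 48.5°C ✓; 3' end ATA has 0 G/C, need ≥2 ✗ — fails.
Primer B (19 nt, A=7 T=4 G=5 C=3): longest run = 2 ✓; Tm = 64.9 + 41·(8 − 16.4)/19 = 46.8°C ✓; 3' end AAG has 1 G/C, need ≥2 ✗ — fails.
Primer C (18 nt, A=4 T=6 G=3 C=5): longest run = 2 ✓; Tm = 64.9 + 41·(8 − 16.4)/18 = 45.8°C ✓; 3' end CCA has 2 G/C ✓ — passes.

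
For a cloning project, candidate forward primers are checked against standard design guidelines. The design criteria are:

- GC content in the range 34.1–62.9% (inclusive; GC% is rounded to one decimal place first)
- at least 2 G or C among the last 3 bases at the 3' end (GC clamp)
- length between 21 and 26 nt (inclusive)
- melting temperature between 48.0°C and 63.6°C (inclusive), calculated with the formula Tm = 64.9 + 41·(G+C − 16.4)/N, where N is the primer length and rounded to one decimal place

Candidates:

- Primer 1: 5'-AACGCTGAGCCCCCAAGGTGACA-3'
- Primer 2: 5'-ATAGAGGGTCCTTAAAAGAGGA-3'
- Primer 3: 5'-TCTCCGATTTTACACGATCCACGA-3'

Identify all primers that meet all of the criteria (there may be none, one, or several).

Primer 1 (23 nt, A=7 T=2 G=6 C=8): GC 14/23 = 60.9% ✓; 3' end ACA has 1 G/C, need ≥2 ✗; length 23 ✓; Tm = 64.9 + 41·(14 − 16.4)/23 = 60.6°C ✓ — fails.
Primer 2 (22 nt, A=9 T=4 G=7 C=2): GC 9/22 = 40.9% ✓; 3' end GGA has 2 G/C ✓; length 22 ✓; Tm = 64.9 + 41·(9 − 16.4)/22 = 51.1°C ✓ — passes.
Primer 3 (24 nt, A=6 T=7 G=3 C=8): GC 11/24 = 45.8% ✓; 3' end CGA has 2 G/C ✓; length 24 ✓; Tm = 64.9 + 41·(11 − 16.4)/24 = 55.7°C ✓ — passes.

Primer 2 and Primer 3.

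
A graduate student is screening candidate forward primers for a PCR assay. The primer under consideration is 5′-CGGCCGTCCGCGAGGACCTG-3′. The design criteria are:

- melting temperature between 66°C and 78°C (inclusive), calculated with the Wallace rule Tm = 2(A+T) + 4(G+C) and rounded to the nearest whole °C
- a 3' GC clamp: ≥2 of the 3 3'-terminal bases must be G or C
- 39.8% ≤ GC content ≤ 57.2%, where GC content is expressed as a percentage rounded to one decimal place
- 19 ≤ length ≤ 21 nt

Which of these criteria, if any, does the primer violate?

Fails: GC content.

Base counts: A=2, T=2, G=8, C=8 (length 20).
Tm: Tm = 2·4 + 4·16 = 72°C ✓
GC clamp: 3' end CTG has 2 G/C ✓
GC content: GC 16/20 = 80.0%, outside 39.8–57.2% ✗
length: length 20 ✓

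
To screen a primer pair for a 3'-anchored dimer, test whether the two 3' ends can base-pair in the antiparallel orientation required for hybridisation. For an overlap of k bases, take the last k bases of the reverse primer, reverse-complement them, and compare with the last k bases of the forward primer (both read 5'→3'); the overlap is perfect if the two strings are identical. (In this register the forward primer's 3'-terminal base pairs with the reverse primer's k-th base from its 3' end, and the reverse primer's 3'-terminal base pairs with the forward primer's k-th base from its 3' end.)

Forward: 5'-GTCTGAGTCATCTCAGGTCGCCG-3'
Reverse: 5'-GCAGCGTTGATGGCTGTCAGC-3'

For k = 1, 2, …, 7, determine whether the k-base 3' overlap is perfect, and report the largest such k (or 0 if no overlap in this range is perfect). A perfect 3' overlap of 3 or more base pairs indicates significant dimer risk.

Last 7 bases (5'→3') — forward …GTCGCCG, reverse …TGTCAGC.
Reverse complement of the reverse primer's last 7 bases: GCTGACA; its first k bases are the reverse complement of the reverse primer's last k bases, so a perfect k-base overlap needs the forward primer's last k bases to equal them.
Comparing (forward last k vs required): k=1: G vs G ✓; k=2: CG vs GC ✗; k=3: CCG vs GCT ✗; k=4: GCCG vs GCTG ✗; k=5: CGCCG vs GCTGA ✗; k=6: TCGCCG vs GCTGAC ✗; k=7: GTCGCCG vs GCTGACA ✗.
Only k = 1 is perfect, so the longest perfect 3' overlap is 1.

Longest perfect overlap: 1 complementary base pair; below the dimer-risk threshold (threshold 3).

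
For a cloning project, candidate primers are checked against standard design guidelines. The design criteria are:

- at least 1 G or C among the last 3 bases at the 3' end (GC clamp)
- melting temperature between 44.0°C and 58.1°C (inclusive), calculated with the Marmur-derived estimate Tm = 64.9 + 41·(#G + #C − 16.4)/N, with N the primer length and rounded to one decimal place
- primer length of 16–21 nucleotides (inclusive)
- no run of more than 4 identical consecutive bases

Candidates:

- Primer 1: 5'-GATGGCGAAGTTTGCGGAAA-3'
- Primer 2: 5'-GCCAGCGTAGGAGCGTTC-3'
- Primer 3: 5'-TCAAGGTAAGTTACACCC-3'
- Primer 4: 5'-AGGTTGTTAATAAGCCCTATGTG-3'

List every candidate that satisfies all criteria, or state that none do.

Primer 2 and Primer 3.

Primer 1 (20 nt, A=6 T=4 G=8 C=2): 3' end AAA has 0 G/C, need ≥1 ✗; Tm = 64.9 + 41·(10 − 16.4)/20 = 51.8°C ✓; length 20 ✓; longest run = 3 ✓ — fails.
Primer 2 (18 nt, A=3 T=3 G=7 C=5): 3' end TTC has 1 G/C ✓; Tm = 64.9 + 41·(12 − 16.4)/18 = 54.9°C ✓; length 18 ✓; longest run = 2 ✓ — passes.
Primer 3 (18 nt, A=6 T=4 G=3 C=5): 3' end CCC has 3 G/C ✓; Tm = 64.9 + 41·(8 − 16.4)/18 = 45.8°C ✓; length 18 ✓; longest run = 3 ✓ — passes.
Primer 4 (23 nt, A=6 T=8 G=6 C=3): 3' end GTG has 2 G/C ✓; Tm = 64.9 + 41·(9 − 16.4)/23 = 51.7°C ✓; length 23, outside 16–21 ✗; longest run = 3 ✓ — fails.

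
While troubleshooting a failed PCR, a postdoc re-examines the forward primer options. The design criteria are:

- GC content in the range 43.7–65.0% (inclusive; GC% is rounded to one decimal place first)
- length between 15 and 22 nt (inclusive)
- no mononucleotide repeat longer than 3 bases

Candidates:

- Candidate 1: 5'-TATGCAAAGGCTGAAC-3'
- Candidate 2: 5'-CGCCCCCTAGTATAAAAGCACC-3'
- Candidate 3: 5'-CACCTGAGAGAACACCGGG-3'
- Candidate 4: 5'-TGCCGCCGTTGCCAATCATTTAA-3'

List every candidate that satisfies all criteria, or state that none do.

Candidate 1 and Candidate 3.

Candidate 1 (16 nt, A=6 T=3 G=4 C=3): GC 7/16 = 43.8% ✓; length 16 ✓; longest run = 3 ✓ — passes.
Candidate 2 (22 nt, A=7 T=3 G=3 C=9): GC 12/22 = 54.5% ✓; length 22 ✓; longest run = 5, exceeds 3 ✗ — fails.
Candidate 3 (19 nt, A=6 T=1 G=6 C=6): GC 12/19 = 63.2% ✓; length 19 ✓; longest run = 3 ✓ — passes.
Candidate 4 (23 nt, A=5 T=7 G=4 C=7): GC 11/23 = 47.8% ✓; length 23, outside 15–22 ✗; longest run = 3 ✓ — fails.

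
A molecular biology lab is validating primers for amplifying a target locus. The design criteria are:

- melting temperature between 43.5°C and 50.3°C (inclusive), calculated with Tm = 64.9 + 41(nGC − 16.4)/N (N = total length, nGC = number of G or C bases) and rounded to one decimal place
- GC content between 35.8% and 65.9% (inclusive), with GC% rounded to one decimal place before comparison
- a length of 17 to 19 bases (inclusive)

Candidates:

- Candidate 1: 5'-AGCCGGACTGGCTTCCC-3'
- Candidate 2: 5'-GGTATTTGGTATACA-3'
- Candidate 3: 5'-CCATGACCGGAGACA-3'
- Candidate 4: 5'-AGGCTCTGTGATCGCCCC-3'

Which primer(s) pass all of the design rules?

None of the candidates satisfy all criteria.

Candidate 1 (17 nt, A=2 T=3 G=5 C=7): Tm = 64.9 + 41·(12 − 16.4)/17 = 54.3°C, outside 43.5–50.3°C ✗; GC 12/17 = 70.6%, outside 35.8–65.9% ✗; length 17 ✓ — fails.
Candidate 2 (15 nt, A=4 T=6 G=4 C=1): Tm = 64.9 + 41·(5 − 16.4)/15 = 33.7°C, outside 43.5–50.3°C ✗; GC 5/15 = 33.3%, outside 35.8–65.9% ✗; length 15, outside 17–19 ✗ — fails.
Candidate 3 (15 nt, A=5 T=1 G=4 C=5): Tm = 64.9 + 41·(9 − 16.4)/15 = 44.7°C ✓; GC 9/15 = 60.0% ✓; length 15, outside 17–19 ✗ — fails.
Candidate 4 (18 nt, A=2 T=4 G=5 C=7): Tm = 64.9 + 41·(12 − 16.4)/18 = 54.9°C, outside 43.5–50.3°C ✗; GC 12/18 = 66.7%, outside 35.8–65.9% ✗; length 18 ✓ — fails.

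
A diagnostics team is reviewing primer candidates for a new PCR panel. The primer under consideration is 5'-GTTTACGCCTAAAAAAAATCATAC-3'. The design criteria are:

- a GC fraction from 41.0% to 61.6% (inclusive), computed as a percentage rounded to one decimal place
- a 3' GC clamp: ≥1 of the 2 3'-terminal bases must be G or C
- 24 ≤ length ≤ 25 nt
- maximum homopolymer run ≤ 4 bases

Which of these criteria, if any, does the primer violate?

Base counts: A=11, T=6, G=2, C=5 (length 24).
GC content: GC 7/24 = 29.2%, outside 41.0–61.6% ✗
GC clamp: 3' end AC has 1 G/C ✓
length: length 24 ✓
homopolymer run: longest run = 8, exceeds 4 ✗

Fails: GC content, homopolymer run.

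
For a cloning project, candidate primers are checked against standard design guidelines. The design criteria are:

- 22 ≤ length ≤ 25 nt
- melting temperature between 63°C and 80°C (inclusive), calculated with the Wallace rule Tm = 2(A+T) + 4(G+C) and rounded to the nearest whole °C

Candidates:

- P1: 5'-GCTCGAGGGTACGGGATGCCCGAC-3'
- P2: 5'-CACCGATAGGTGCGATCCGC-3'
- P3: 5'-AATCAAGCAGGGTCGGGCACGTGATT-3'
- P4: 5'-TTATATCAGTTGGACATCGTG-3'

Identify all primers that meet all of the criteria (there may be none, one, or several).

P1 (24 nt, A=4 T=3 G=10 C=7): length 24 ✓; Tm = 2·7 + 4·17 = 82°C, outside 63–80°C ✗ — fails.
P2 (20 nt, A=4 T=3 G=6 C=7): length 20, outside 22–25 ✗; Tm = 2·7 + 4·13 = 66°C ✓ — fails.
P3 (26 nt, A=7 T=5 G=9 C=5): length 26, outside 22–25 ✗; Tm = 2·12 + 4·14 = 80°C ✓ — fails.
P4 (21 nt, A=5 T=8 G=5 C=3): length 21, outside 22–25 ✗; Tm = 2·13 + 4·8 = 58°C, outside 63–80°C ✗ — fails.

None of the candidates satisfy all criteria.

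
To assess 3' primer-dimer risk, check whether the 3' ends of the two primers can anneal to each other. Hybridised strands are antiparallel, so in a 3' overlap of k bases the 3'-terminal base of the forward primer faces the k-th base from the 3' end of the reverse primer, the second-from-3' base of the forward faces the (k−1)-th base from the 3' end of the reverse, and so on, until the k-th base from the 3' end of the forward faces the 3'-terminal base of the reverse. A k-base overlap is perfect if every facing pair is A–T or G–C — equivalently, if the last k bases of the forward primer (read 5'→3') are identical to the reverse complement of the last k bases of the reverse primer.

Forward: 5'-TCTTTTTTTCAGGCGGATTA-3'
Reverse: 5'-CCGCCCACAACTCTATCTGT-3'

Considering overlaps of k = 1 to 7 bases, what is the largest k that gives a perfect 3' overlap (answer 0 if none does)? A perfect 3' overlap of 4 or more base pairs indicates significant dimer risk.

Last 7 bases (5'→3') — forward …CGGATTA, reverse …TATCTGT.
Reverse complement of the reverse primer's last 7 bases: ACAGATA; its first k bases are the reverse complement of the reverse primer's last k bases, so a perfect k-base overlap needs the forward primer's last k bases to equal them.
Comparing (forward last k vs required): k=1: A vs A ✓; k=2: TA vs AC ✗; k=3: TTA vs ACA ✗; k=4: ATTA vs ACAG ✗; k=5: GATTA vs ACAGA ✗; k=6: GGATTA vs ACAGAT ✗; k=7: CGGATTA vs ACAGATA ✗.
Only k = 1 is perfect, so the longest perfect 3' overlap is 1.

Longest perfect overlap: 1 complementary base pair; below the dimer-risk threshold (threshold 4).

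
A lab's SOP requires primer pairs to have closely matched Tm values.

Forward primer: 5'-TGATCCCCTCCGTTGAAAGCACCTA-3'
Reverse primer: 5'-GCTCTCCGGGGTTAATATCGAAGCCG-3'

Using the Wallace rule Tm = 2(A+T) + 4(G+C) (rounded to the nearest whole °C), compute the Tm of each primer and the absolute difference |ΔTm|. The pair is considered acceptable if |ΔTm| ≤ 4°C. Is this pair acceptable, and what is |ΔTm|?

Forward: A=6 T=6 G=4 C=9 → Tm = 2·12 + 4·13 = 76°C.
Reverse: A=5 T=6 G=8 C=7 → Tm = 2·11 + 4·15 = 82°C.
|ΔTm| = |76 − 82| = 6°C, > 4°C.

|ΔTm| = 6°C; the pair is not acceptable.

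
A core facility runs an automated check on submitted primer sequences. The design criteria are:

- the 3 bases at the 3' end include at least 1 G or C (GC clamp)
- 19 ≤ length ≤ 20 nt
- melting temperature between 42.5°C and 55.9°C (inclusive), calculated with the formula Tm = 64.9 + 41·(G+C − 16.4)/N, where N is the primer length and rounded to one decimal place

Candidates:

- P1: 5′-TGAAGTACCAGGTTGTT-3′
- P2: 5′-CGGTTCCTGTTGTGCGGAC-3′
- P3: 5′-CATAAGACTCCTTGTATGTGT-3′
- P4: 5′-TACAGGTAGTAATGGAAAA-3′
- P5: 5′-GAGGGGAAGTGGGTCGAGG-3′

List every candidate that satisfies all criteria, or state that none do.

P1 (17 nt, A=4 T=6 G=5 C=2): 3' end GTT has 1 G/C ✓; length 17, outside 19–20 ✗; Tm = 64.9 + 41·(7 − 16.4)/17 = 42.2°C, outside 42.5–55.9°C ✗ — fails.
P2 (19 nt, A=1 T=6 G=7 C=5): 3' end GAC has 2 G/C ✓; length 19 ✓; Tm = 64.9 + 41·(12 − 16.4)/19 = 55.4°C ✓ — passes.
P3 (21 nt, A=5 T=8 G=4 C=4): 3' end TGT has 1 G/C ✓; length 21, outside 19–20 ✗; Tm = 64.9 + 41·(8 − 16.4)/21 = 48.5°C ✓ — fails.
P4 (19 nt, A=9 T=4 G=5 C=1): 3' end AAA has 0 G/C, need ≥1 ✗; length 19 ✓; Tm = 64.9 + 41·(6 − 16.4)/19 = 42.5°C ✓ — fails.
P5 (19 nt, A=4 T=2 G=12 C=1): 3' end AGG has 2 G/C ✓; length 19 ✓; Tm = 64.9 + 41·(13 − 16.4)/19 = 57.6°C, outside 42.5–55.9°C ✗ — fails.

P2 only.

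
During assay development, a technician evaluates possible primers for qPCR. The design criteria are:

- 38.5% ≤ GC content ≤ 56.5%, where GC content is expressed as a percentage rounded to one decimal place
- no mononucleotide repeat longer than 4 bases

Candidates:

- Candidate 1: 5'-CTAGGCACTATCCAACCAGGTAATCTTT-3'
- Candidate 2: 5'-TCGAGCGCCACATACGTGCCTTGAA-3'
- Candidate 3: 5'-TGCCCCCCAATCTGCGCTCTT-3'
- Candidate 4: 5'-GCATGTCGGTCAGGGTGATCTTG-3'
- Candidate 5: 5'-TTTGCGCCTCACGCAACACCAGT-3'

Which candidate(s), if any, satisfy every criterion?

Candidate 1 (28 nt, A=8 T=8 G=4 C=8): GC 12/28 = 42.9% ✓; longest run = 3 ✓ — passes.
Candidate 2 (25 nt, A=6 T=5 G=6 C=8): GC 14/25 = 56.0% ✓; longest run = 2 ✓ — passes.
Candidate 3 (21 nt, A=2 T=6 G=3 C=10): GC 13/21 = 61.9%, outside 38.5–56.5% ✗; longest run = 6, exceeds 4 ✗ — fails.
Candidate 4 (23 nt, A=3 T=7 G=9 C=4): GC 13/23 = 56.5% ✓; longest run = 3 ✓ — passes.
Candidate 5 (23 nt, A=5 T=5 G=4 C=9): GC 13/23 = 56.5% ✓; longest run = 3 ✓ — passes.

Candidate 1, Candidate 2, Candidate 4 and Candidate 5.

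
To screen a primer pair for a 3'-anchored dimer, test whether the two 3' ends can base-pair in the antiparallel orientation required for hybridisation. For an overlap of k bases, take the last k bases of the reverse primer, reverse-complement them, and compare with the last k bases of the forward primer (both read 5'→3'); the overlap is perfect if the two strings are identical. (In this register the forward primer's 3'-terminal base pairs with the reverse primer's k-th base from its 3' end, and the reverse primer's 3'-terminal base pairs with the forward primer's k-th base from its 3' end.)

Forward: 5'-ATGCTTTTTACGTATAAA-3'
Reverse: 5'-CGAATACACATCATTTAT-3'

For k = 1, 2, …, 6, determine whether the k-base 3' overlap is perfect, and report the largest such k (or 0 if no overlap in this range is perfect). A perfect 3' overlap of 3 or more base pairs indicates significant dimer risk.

Last 6 bases (5'→3') — forward …TATAAA, reverse …ATTTAT.
Reverse complement of the reverse primer's last 6 bases: ATAAAT; its first k bases are the reverse complement of the reverse primer's last k bases, so a perfect k-base overlap needs the forward primer's last k bases to equal them.
Comparing (forward last k vs required): k=1: A vs A ✓; k=2: AA vs AT ✗; k=3: AAA vs ATA ✗; k=4: TAAA vs ATAA ✗; k=5: ATAAA vs ATAAA ✓; k=6: TATAAA vs ATAAAT ✗.
Perfect overlaps at k = 1, 5; the largest is 5.

Longest perfect overlap: 5 complementary base pairs; significant dimer risk (threshold 3).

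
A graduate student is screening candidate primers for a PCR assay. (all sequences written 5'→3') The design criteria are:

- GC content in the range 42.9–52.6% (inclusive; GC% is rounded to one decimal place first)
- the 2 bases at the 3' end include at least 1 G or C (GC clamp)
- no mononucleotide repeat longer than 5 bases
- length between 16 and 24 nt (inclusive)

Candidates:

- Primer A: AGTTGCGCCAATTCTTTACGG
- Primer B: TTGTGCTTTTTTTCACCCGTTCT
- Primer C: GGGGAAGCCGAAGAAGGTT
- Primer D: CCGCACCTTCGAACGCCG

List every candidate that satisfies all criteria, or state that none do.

Primer A only.

Primer A (21 nt, A=4 T=7 G=5 C=5): GC 10/21 = 47.6% ✓; 3' end GG has 2 G/C ✓; longest run = 3 ✓; length 21 ✓ — passes.
Primer B (23 nt, A=1 T=13 G=3 C=6): GC 9/23 = 39.1%, outside 42.9–52.6% ✗; 3' end CT has 1 G/C ✓; longest run = 7, exceeds 5 ✗; length 23 ✓ — fails.
Primer C (19 nt, A=6 T=2 G=9 C=2): GC 11/19 = 57.9%, outside 42.9–52.6% ✗; 3' end TT has 0 G/C, need ≥1 ✗; longest run = 4 ✓; length 19 ✓ — fails.
Primer D (18 nt, A=3 T=2 G=4 C=9): GC 13/18 = 72.2%, outside 42.9–52.6% ✗; 3' end CG has 2 G/C ✓; longest run = 2 ✓; length 18 ✓ — fails.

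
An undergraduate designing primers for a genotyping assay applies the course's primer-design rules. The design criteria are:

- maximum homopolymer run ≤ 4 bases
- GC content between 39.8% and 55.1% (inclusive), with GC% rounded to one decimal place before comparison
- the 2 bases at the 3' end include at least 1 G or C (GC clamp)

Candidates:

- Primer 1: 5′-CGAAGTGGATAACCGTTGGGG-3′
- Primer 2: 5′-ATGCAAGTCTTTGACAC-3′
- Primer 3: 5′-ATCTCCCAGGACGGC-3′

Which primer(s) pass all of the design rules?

Primer 1 (21 nt, A=5 T=4 G=9 C=3): longest run = 4 ✓; GC 12/21 = 57.1%, outside 39.8–55.1% ✗; 3' end GG has 2 G/C ✓ — fails.
Primer 2 (17 nt, A=5 T=5 G=3 C=4): longest run = 3 ✓; GC 7/17 = 41.2% ✓; 3' end AC has 1 G/C ✓ — passes.
Primer 3 (15 nt, A=3 T=2 G=4 C=6): longest run = 3 ✓; GC 10/15 = 66.7%, outside 39.8–55.1% ✗; 3' end GC has 2 G/C ✓ — fails.

Primer 2 only.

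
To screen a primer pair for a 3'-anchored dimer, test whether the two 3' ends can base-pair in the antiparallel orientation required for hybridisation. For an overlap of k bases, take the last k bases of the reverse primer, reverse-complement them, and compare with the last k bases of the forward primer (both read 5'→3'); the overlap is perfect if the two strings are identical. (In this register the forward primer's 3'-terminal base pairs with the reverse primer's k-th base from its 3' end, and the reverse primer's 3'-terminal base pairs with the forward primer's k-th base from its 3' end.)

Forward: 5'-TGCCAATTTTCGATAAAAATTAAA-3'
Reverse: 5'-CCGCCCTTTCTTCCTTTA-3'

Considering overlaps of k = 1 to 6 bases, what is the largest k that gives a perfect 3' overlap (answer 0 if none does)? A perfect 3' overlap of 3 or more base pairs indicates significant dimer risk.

Longest perfect overlap: 4 complementary base pairs; significant dimer risk (threshold 3).

Last 6 bases (5'→3') — forward …ATTAAA, reverse …CCTTTA.
Reverse complement of the reverse primer's last 6 bases: TAAAGG; its first k bases are the reverse complement of the reverse primer's last k bases, so a perfect k-base overlap needs the forward primer's last k bases to equal them.
Comparing (forward last k vs required): k=1: A vs T ✗; k=2: AA vs TA ✗; k=3: AAA vs TAA ✗; k=4: TAAA vs TAAA ✓; k=5: TTAAA vs TAAAG ✗; k=6: ATTAAA vs TAAAGG ✗.
Only k = 4 is perfect, so the longest perfect 3' overlap is 4.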